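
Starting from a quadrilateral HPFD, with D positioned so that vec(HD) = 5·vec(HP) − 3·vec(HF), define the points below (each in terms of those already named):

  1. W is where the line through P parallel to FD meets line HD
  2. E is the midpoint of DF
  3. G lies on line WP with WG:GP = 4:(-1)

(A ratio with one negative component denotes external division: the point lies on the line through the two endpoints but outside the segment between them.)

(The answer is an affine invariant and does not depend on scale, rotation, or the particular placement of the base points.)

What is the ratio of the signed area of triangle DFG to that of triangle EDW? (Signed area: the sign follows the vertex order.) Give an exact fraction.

[DFG]:[EDW] = -2

Work in coordinates with H = (0, 0), P = (1, 0), F = (0, 1), D = (5, -3).
1. W is where the line through P parallel to FD meets line HD ⇒ W = (4, -12/5)
2. E is the midpoint of DF ⇒ E = (5/2, -1)
3. G lies on line WP with WG:GP = 4:(-1) ⇒ G = (0, 4/5)
2·[DFG] = 1, 2·[EDW] = -1/2
[DFG]:[EDW] = 1:-1/2 = -2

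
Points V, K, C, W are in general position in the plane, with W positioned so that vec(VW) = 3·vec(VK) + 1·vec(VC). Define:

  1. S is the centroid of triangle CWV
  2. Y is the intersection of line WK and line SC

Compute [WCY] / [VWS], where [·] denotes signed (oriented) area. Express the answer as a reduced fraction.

[WCY]:[VWS] = 9/5

Work in coordinates with V = (0, 0), K = (1, 0), C = (0, 1), W = (3, 1).
1. S is the centroid of triangle CWV ⇒ S = (1, 2/3)
2. Y is the intersection of line WK and line SC ⇒ Y = (9/5, 2/5)
2·[WCY] = 9/5, 2·[VWS] = 1
[WCY]:[VWS] = 9/5:1 = 9/5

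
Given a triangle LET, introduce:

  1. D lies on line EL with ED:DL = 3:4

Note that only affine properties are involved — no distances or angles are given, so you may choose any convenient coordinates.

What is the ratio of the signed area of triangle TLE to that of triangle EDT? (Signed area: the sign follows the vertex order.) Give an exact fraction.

Work in coordinates with L = (0, 0), E = (1, 0), T = (0, 1).
1. D lies on line EL with ED:DL = 3:4 ⇒ D = (4/7, 0)
2·[TLE] = 1, 2·[EDT] = -3/7
[TLE]:[EDT] = 1:-3/7 = -7/3

[TLE]:[EDT] = -7/3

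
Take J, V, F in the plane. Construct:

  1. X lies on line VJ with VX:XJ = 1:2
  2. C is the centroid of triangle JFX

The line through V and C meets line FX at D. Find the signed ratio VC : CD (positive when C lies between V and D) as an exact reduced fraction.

Work in coordinates with J = (0, 0), V = (1, 0), F = (0, 1).
1. X lies on line VJ with VX:XJ = 1:2 ⇒ X = (2/3, 0)
2. C is the centroid of triangle JFX ⇒ C = (2/9, 1/3)
line VC meets FX at D = (8/15, 1/5)
C = V + t·(D−V) with t = 5/3, so VC:CD = 5/3:-2/3

VC:CD = -5/2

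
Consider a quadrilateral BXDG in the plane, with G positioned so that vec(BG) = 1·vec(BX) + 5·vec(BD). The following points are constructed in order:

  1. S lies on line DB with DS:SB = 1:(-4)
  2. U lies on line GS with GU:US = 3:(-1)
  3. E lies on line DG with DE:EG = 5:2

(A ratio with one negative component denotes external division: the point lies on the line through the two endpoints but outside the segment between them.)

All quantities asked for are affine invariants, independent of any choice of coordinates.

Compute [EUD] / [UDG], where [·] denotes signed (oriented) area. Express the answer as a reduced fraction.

[EUD]:[UDG] = 5/7

Assign B = (0, 0), X = (1, 0), D = (0, 1), G = (1, 5) — the answer is frame-independent, so this choice is without loss of generality.
1. S lies on line DB with DS:SB = 1:(-4) ⇒ S = (0, 4/3)
2. U lies on line GS with GU:US = 3:(-1) ⇒ U = (-1/2, -1/2)
3. E lies on line DG with DE:EG = 5:2 ⇒ E = (5/7, 27/7)
2·[EUD] = 5/14, 2·[UDG] = 1/2
[EUD]:[UDG] = 5/14:1/2 = 5/7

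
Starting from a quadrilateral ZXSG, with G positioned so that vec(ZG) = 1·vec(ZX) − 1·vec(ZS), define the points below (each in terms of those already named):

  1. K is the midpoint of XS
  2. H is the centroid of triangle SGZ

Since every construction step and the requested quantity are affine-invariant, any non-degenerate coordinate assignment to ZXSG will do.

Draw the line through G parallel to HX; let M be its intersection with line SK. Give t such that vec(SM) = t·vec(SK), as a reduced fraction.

Set Z = (0, 0), X = (1, 0), S = (0, 1), G = (1, -1); any affine frame gives the same invariant.
1. K is the midpoint of XS ⇒ K = (1/2, 1/2)
2. H is the centroid of triangle SGZ ⇒ H = (1/3, 0)
through G parallel to HX: direction (2/3, 0); meets SK at M = (2, -1)
M = S + t·(K−S) with t = 4

t = 4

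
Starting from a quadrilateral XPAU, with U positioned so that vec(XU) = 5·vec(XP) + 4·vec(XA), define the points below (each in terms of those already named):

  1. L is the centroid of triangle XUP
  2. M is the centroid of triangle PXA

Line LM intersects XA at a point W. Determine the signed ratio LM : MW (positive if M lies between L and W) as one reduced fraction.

Set X = (0, 0), P = (1, 0), A = (0, 1), U = (5, 4); any affine frame gives the same invariant.
1. L is the centroid of triangle XUP ⇒ L = (2, 4/3)
2. M is the centroid of triangle PXA ⇒ M = (1/3, 1/3)
line LM meets XA at W = (0, 2/15)
M = L + t·(W−L) with t = 5/6, so LM:MW = 5/6:1/6

LM:MW = 5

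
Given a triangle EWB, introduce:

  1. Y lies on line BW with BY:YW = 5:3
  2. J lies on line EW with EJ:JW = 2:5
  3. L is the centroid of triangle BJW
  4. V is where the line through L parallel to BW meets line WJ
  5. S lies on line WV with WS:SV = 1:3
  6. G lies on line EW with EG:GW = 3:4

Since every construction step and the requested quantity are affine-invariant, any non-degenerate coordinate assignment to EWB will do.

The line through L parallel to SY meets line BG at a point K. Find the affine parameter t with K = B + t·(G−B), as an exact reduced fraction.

Work in coordinates with E = (0, 0), W = (1, 0), B = (0, 1).
1. Y lies on line BW with BY:YW = 5:3 ⇒ Y = (5/8, 3/8)
2. J lies on line EW with EJ:JW = 2:5 ⇒ J = (2/7, 0)
3. L is the centroid of triangle BJW ⇒ L = (3/7, 1/3)
4. V is where the line through L parallel to BW meets line WJ ⇒ V = (16/21, 0)
5. S lies on line WV with WS:SV = 1:3 ⇒ S = (79/84, 0)
6. G lies on line EW with EG:GW = 3:4 ⇒ G = (3/7, 0)
through L parallel to SY: direction (-53/168, 3/8); meets BG at K = (25/182, 53/78)
K = B + t·(G−B) with t = 25/78

t = 25/78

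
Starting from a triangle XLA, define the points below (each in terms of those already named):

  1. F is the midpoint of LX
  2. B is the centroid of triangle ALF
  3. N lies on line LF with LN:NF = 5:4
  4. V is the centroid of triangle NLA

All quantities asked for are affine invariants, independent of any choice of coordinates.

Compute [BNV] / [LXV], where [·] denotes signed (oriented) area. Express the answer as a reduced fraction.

Set X = (0, 0), L = (1, 0), A = (0, 1); any affine frame gives the same invariant.
1. F is the midpoint of LX ⇒ F = (1/2, 0)
2. B is the centroid of triangle ALF ⇒ B = (1/2, 1/3)
3. N lies on line LF with LN:NF = 5:4 ⇒ N = (13/18, 0)
4. V is the centroid of triangle NLA ⇒ V = (31/54, 1/3)
2·[BNV] = 2/81, 2·[LXV] = -1/3
[BNV]:[LXV] = 2/81:-1/3 = -2/27

[BNV]:[LXV] = -2/27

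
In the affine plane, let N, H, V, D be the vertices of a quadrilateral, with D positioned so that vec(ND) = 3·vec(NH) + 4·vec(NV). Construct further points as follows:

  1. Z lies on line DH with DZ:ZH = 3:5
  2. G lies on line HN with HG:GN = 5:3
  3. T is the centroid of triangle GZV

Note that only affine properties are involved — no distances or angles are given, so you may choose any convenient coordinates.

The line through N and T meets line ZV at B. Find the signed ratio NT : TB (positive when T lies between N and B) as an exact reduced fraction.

Choose coordinates N = (0, 0), H = (1, 0), V = (0, 1), D = (3, 4).
1. Z lies on line DH with DZ:ZH = 3:5 ⇒ Z = (9/4, 5/2)
2. G lies on line HN with HG:GN = 5:3 ⇒ G = (3/8, 0)
3. T is the centroid of triangle GZV ⇒ T = (7/8, 7/6)
line NT meets ZV at B = (3/2, 2)
T = N + t·(B−N) with t = 7/12, so NT:TB = 7/12:5/12

NT:TB = 7/5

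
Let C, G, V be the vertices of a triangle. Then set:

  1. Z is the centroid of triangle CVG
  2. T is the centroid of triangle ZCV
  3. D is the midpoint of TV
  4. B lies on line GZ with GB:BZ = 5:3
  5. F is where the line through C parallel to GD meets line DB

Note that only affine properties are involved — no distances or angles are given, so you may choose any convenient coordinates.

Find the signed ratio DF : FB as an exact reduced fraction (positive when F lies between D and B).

Assign C = (0, 0), G = (1, 0), V = (0, 1) — the answer is frame-independent, so this choice is without loss of generality.
1. Z is the centroid of triangle CVG ⇒ Z = (1/3, 1/3)
2. T is the centroid of triangle ZCV ⇒ T = (1/9, 4/9)
3. D is the midpoint of TV ⇒ D = (1/18, 13/18)
4. B lies on line GZ with GB:BZ = 5:3 ⇒ B = (7/12, 5/24)
5. F is where the line through C parallel to GD meets line DB ⇒ F = (1003/270, -767/270)
F = D + t·(B−D) with t = 104/15, so DF:FB = t:(1−t) = 104/15:-89/15

DF:FB = -104/89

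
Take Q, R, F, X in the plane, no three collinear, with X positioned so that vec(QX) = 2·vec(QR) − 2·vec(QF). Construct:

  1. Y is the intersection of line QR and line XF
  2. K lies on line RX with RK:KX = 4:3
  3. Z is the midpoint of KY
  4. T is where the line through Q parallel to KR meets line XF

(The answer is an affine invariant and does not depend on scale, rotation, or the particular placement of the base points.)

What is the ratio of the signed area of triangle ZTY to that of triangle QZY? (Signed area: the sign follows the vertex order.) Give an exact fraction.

Assign Q = (0, 0), R = (1, 0), F = (0, 1), X = (2, -2) — the answer is frame-independent, so this choice is without loss of generality.
1. Y is the intersection of line QR and line XF ⇒ Y = (2/3, 0)
2. K lies on line RX with RK:KX = 4:3 ⇒ K = (11/7, -8/7)
3. Z is the midpoint of KY ⇒ Z = (47/42, -4/7)
4. T is where the line through Q parallel to KR meets line XF ⇒ T = (-2, 4)
2·[ZTY] = 2/7, 2·[QZY] = 8/21
[ZTY]:[QZY] = 2/7:8/21 = 3/4

[ZTY]:[QZY] = 3/4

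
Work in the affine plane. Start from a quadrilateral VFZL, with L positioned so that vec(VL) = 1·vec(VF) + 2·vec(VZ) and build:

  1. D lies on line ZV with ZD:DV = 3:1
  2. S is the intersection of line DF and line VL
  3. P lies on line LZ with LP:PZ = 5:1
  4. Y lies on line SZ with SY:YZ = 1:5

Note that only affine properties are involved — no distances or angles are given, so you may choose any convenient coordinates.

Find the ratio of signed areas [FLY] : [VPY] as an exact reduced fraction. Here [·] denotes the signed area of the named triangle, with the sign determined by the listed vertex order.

Set V = (0, 0), F = (1, 0), Z = (0, 1), L = (1, 2); any affine frame gives the same invariant.
1. D lies on line ZV with ZD:DV = 3:1 ⇒ D = (0, 1/4)
2. S is the intersection of line DF and line VL ⇒ S = (1/9, 2/9)
3. P lies on line LZ with LP:PZ = 5:1 ⇒ P = (1/6, 7/6)
4. Y lies on line SZ with SY:YZ = 1:5 ⇒ Y = (5/54, 19/54)
2·[FLY] = 49/27, 2·[VPY] = -4/81
[FLY]:[VPY] = 49/27:-4/81 = -147/4

[FLY]:[VPY] = -147/4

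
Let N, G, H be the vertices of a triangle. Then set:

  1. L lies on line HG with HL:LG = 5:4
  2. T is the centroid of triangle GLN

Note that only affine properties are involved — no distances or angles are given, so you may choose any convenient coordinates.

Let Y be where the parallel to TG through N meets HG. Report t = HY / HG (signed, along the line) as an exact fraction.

t = 13/9

Work in coordinates with N = (0, 0), G = (1, 0), H = (0, 1).
1. L lies on line HG with HL:LG = 5:4 ⇒ L = (5/9, 4/9)
2. T is the centroid of triangle GLN ⇒ T = (14/27, 4/27)
through N parallel to TG: direction (13/27, -4/27); meets HG at Y = (13/9, -4/9)
Y = H + t·(G−H) with t = 13/9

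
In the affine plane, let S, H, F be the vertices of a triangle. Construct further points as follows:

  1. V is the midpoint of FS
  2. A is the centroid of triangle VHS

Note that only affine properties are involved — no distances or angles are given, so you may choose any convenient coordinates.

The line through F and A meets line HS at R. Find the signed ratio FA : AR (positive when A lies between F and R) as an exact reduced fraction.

Choose coordinates S = (0, 0), H = (1, 0), F = (0, 1).
1. V is the midpoint of FS ⇒ V = (0, 1/2)
2. A is the centroid of triangle VHS ⇒ A = (1/3, 1/6)
line FA meets HS at R = (2/5, 0)
A = F + t·(R−F) with t = 5/6, so FA:AR = 5/6:1/6

FA:AR = 5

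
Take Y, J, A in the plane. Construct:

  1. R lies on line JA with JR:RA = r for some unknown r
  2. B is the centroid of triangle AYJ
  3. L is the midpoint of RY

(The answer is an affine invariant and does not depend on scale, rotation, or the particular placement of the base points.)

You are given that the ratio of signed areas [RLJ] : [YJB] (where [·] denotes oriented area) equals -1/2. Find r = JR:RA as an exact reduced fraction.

r = -1/4

Choose coordinates Y = (0, 0), J = (1, 0), A = (0, 1).
1. With JR:RA = r, write λ = r/(r+1) so R = J + λ·(A−J); R is affine-linear in λ
2. B is the centroid of triangle AYJ ⇒ B = (1/3, 1/3)
3. L is the midpoint of RY ⇒ L is an affine combination of earlier points and hence also affine-linear in λ
Every point depending on R is an affine combination of R and λ-independent points, so each such coordinate is linear in λ; the λ² term in each signed area is a multiple of (A−J)×(A−J) = 0, so 2·[RLJ] and 2·[YJB] are each linear in λ. Evaluating at λ=0 and λ=1:
  2·[RLJ] = 1/2·λ,   2·[YJB] = 1/3
So [RLJ]:[YJB] = (1/2·λ) / (1/3). Setting this equal to -1/2:
  1/2·λ = -1/2·(1/3)  ⇒  λ = -1/3
Then r = λ/(1−λ) = (-1/3)/(4/3) = -1/4. Check: with r = -1/4, R = (4/3, -1/3) and [RLJ]:[YJB] = -1/2 as required.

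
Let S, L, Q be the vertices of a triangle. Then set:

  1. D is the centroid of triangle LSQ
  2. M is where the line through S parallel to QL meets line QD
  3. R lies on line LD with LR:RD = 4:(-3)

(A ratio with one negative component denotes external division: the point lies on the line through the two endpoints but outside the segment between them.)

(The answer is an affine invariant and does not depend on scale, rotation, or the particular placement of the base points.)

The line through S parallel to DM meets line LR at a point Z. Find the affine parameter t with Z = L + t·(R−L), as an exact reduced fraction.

Work in coordinates with S = (0, 0), L = (1, 0), Q = (0, 1).
1. D is the centroid of triangle LSQ ⇒ D = (1/3, 1/3)
2. M is where the line through S parallel to QL meets line QD ⇒ M = (1, -1)
3. R lies on line LD with LR:RD = 4:(-3) ⇒ R = (-5/3, 4/3)
through S parallel to DM: direction (2/3, -4/3); meets LR at Z = (-1/3, 2/3)
Z = L + t·(R−L) with t = 1/2

t = 1/2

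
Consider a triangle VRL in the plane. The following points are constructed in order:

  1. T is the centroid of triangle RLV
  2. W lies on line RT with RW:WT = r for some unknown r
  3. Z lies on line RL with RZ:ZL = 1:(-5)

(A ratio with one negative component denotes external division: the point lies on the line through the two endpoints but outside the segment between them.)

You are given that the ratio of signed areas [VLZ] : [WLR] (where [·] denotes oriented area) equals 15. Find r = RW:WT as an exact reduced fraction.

r = 1/3

Choose coordinates V = (0, 0), R = (1, 0), L = (0, 1).
1. T is the centroid of triangle RLV ⇒ T = (1/3, 1/3)
2. With RW:WT = r, write λ = r/(r+1) so W = R + λ·(T−R); W is affine-linear in λ
3. Z lies on line RL with RZ:ZL = 1:(-5) ⇒ Z = (5/4, -1/4)
Every point depending on W is an affine combination of W and λ-independent points, so each such coordinate is linear in λ; the λ² term in each signed area is a multiple of (T−R)×(T−R) = 0, so 2·[VLZ] and 2·[WLR] are each linear in λ. Evaluating at λ=0 and λ=1:
  2·[VLZ] = -5/4,   2·[WLR] = -1/3·λ
So [VLZ]:[WLR] = (-5/4) / (-1/3·λ). Setting this equal to 15:
  -5/4 = 15·(-1/3·λ)  ⇒  λ = 1/4
Then r = λ/(1−λ) = (1/4)/(3/4) = 1/3. Check: with r = 1/3, W = (5/6, 1/12) and [VLZ]:[WLR] = 15 as required.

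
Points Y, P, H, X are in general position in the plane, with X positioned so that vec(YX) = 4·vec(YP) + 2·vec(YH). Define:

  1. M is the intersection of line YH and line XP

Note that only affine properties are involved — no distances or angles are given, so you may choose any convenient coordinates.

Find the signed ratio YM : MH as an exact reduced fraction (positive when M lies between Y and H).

YM:MH = -2/5

Set Y = (0, 0), P = (1, 0), H = (0, 1), X = (4, 2); any affine frame gives the same invariant.
1. M is the intersection of line YH and line XP ⇒ M = (0, -2/3)
M = Y + t·(H−Y) with t = -2/3, so YM:MH = t:(1−t) = -2/3:5/3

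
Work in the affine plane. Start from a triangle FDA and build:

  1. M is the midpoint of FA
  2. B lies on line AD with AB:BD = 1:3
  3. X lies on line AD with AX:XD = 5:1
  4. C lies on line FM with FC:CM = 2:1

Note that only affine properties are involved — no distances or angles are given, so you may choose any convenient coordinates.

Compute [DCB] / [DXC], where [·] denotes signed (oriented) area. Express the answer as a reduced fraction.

Set F = (0, 0), D = (1, 0), A = (0, 1); any affine frame gives the same invariant.
1. M is the midpoint of FA ⇒ M = (0, 1/2)
2. B lies on line AD with AB:BD = 1:3 ⇒ B = (1/4, 3/4)
3. X lies on line AD with AX:XD = 5:1 ⇒ X = (5/6, 1/6)
4. C lies on line FM with FC:CM = 2:1 ⇒ C = (0, 1/3)
2·[DCB] = -1/2, 2·[DXC] = 1/9
[DCB]:[DXC] = -1/2:1/9 = -9/2

[DCB]:[DXC] = -9/2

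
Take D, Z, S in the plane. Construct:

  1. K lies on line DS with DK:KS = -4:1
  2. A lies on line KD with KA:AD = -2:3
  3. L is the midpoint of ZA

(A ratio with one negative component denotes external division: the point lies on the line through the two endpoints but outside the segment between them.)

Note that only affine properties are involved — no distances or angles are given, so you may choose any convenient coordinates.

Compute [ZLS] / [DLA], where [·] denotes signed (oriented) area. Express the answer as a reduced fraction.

[ZLS]:[DLA] = 3/4

Choose coordinates D = (0, 0), Z = (1, 0), S = (0, 1).
1. K lies on line DS with DK:KS = -4:1 ⇒ K = (0, 4/3)
2. A lies on line KD with KA:AD = -2:3 ⇒ A = (0, 4)
3. L is the midpoint of ZA ⇒ L = (1/2, 2)
2·[ZLS] = 3/2, 2·[DLA] = 2
[ZLS]:[DLA] = 3/2:2 = 3/4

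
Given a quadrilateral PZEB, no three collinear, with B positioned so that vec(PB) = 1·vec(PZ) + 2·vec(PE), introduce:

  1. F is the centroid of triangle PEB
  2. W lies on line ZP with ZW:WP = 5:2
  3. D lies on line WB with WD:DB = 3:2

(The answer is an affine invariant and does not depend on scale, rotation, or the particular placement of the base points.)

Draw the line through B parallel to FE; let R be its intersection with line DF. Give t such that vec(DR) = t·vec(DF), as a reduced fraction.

Set P = (0, 0), Z = (1, 0), E = (0, 1), B = (1, 2); any affine frame gives the same invariant.
1. F is the centroid of triangle PEB ⇒ F = (1/3, 1)
2. W lies on line ZP with ZW:WP = 5:2 ⇒ W = (2/7, 0)
3. D lies on line WB with WD:DB = 3:2 ⇒ D = (5/7, 6/5)
through B parallel to FE: direction (-1/3, 0); meets DF at R = (47/21, 2)
R = D + t·(F−D) with t = -4

t = -4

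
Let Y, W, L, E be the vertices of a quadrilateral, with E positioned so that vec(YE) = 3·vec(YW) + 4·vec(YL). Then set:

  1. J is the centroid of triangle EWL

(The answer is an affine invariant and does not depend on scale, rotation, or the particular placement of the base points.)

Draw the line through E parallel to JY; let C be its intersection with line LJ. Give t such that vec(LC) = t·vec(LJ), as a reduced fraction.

t = 3/4

Choose coordinates Y = (0, 0), W = (1, 0), L = (0, 1), E = (3, 4).
1. J is the centroid of triangle EWL ⇒ J = (4/3, 5/3)
through E parallel to JY: direction (-4/3, -5/3); meets LJ at C = (1, 3/2)
C = L + t·(J−L) with t = 3/4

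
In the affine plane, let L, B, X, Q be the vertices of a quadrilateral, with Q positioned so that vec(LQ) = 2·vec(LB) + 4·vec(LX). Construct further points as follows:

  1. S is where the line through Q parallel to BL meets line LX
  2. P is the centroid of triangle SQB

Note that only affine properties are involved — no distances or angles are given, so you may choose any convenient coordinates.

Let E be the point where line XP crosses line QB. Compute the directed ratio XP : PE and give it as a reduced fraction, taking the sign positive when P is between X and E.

XP:PE = 7/8

Set L = (0, 0), B = (1, 0), X = (0, 1), Q = (2, 4); any affine frame gives the same invariant.
1. S is where the line through Q parallel to BL meets line LX ⇒ S = (0, 4)
2. P is the centroid of triangle SQB ⇒ P = (1, 8/3)
line XP meets QB at E = (15/7, 32/7)
P = X + t·(E−X) with t = 7/15, so XP:PE = 7/15:8/15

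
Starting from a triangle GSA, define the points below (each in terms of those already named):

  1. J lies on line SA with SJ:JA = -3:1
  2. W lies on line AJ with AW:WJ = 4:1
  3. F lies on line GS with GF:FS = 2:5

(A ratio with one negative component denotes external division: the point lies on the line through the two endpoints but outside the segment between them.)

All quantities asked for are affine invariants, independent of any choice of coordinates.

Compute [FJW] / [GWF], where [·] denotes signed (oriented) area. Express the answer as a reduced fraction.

[FJW]:[GWF] = 5/28

Choose coordinates G = (0, 0), S = (1, 0), A = (0, 1).
1. J lies on line SA with SJ:JA = -3:1 ⇒ J = (-1/2, 3/2)
2. W lies on line AJ with AW:WJ = 4:1 ⇒ W = (-2/5, 7/5)
3. F lies on line GS with GF:FS = 2:5 ⇒ F = (2/7, 0)
2·[FJW] = -1/14, 2·[GWF] = -2/5
[FJW]:[GWF] = -1/14:-2/5 = 5/28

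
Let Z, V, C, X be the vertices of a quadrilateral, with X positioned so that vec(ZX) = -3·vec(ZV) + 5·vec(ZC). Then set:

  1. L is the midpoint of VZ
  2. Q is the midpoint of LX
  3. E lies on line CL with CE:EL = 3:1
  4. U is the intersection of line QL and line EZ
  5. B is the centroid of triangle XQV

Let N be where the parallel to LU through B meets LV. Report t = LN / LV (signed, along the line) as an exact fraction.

Set Z = (0, 0), V = (1, 0), C = (0, 1), X = (-3, 5); any affine frame gives the same invariant.
1. L is the midpoint of VZ ⇒ L = (1/2, 0)
2. Q is the midpoint of LX ⇒ Q = (-5/4, 5/2)
3. E lies on line CL with CE:EL = 3:1 ⇒ E = (3/8, 1/4)
4. U is the intersection of line QL and line EZ ⇒ U = (15/44, 5/22)
5. B is the centroid of triangle XQV ⇒ B = (-13/12, 5/2)
through B parallel to LU: direction (-7/44, 5/22); meets LV at N = (2/3, 0)
N = L + t·(V−L) with t = 1/3

t = 1/3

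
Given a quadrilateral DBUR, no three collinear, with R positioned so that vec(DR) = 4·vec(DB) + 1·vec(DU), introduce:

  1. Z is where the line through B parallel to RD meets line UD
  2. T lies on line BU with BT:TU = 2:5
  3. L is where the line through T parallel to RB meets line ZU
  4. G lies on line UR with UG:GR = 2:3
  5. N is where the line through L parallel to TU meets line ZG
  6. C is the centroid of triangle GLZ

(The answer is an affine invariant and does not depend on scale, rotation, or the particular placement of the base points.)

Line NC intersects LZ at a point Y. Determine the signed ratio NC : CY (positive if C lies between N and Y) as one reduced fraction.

NC:CY = -274/399

Set D = (0, 0), B = (1, 0), U = (0, 1), R = (4, 1); any affine frame gives the same invariant.
1. Z is where the line through B parallel to RD meets line UD ⇒ Z = (0, -1/4)
2. T lies on line BU with BT:TU = 2:5 ⇒ T = (5/7, 2/7)
3. L is where the line through T parallel to RB meets line ZU ⇒ L = (0, 1/21)
4. G lies on line UR with UG:GR = 2:3 ⇒ G = (8/5, 1)
5. N is where the line through L parallel to TU meets line ZG ⇒ N = (200/1197, -143/1197)
6. C is the centroid of triangle GLZ ⇒ C = (8/15, 67/252)
line NC meets LZ at Y = (0, -20387/69048)
C = N + t·(Y−N) with t = -274/125, so NC:CY = -274/125:399/125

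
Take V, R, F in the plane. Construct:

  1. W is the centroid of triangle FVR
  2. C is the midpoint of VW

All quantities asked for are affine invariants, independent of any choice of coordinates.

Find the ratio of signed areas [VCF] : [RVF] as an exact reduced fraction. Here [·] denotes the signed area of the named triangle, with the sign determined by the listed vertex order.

Set V = (0, 0), R = (1, 0), F = (0, 1); any affine frame gives the same invariant.
1. W is the centroid of triangle FVR ⇒ W = (1/3, 1/3)
2. C is the midpoint of VW ⇒ C = (1/6, 1/6)
2·[VCF] = 1/6, 2·[RVF] = -1
[VCF]:[RVF] = 1/6:-1 = -1/6

[VCF]:[RVF] = -1/6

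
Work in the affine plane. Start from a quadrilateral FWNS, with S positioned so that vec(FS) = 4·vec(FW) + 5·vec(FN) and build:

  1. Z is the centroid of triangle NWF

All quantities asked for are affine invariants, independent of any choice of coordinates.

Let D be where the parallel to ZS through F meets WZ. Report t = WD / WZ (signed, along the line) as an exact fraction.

Set F = (0, 0), W = (1, 0), N = (0, 1), S = (4, 5); any affine frame gives the same invariant.
1. Z is the centroid of triangle NWF ⇒ Z = (1/3, 1/3)
through F parallel to ZS: direction (11/3, 14/3); meets WZ at D = (11/39, 14/39)
D = W + t·(Z−W) with t = 14/13

t = 14/13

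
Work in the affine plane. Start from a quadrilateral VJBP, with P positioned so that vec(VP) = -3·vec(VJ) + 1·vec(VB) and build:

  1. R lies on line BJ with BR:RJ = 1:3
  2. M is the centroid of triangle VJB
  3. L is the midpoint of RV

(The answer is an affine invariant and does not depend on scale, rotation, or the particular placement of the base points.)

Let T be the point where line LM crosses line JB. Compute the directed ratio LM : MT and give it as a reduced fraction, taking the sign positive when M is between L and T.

Assign V = (0, 0), J = (1, 0), B = (0, 1), P = (-3, 1) — the answer is frame-independent, so this choice is without loss of generality.
1. R lies on line BJ with BR:RJ = 1:3 ⇒ R = (1/4, 3/4)
2. M is the centroid of triangle VJB ⇒ M = (1/3, 1/3)
3. L is the midpoint of RV ⇒ L = (1/8, 3/8)
line LM meets JB at T = (3/4, 1/4)
M = L + t·(T−L) with t = 1/3, so LM:MT = 1/3:2/3

LM:MT = 1/2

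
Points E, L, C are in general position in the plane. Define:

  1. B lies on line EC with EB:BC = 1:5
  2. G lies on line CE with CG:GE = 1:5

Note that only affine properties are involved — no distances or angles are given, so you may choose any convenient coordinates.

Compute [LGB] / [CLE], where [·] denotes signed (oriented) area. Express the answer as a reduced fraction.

[LGB]:[CLE] = -2/3

Choose coordinates E = (0, 0), L = (1, 0), C = (0, 1).
1. B lies on line EC with EB:BC = 1:5 ⇒ B = (0, 1/6)
2. G lies on line CE with CG:GE = 1:5 ⇒ G = (0, 5/6)
2·[LGB] = 2/3, 2·[CLE] = -1
[LGB]:[CLE] = 2/3:-1 = -2/3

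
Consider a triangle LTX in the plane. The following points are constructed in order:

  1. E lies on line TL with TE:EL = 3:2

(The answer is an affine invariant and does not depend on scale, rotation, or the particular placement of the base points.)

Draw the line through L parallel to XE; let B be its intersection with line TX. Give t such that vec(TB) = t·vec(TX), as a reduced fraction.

t = 5/3

Assign L = (0, 0), T = (1, 0), X = (0, 1) — the answer is frame-independent, so this choice is without loss of generality.
1. E lies on line TL with TE:EL = 3:2 ⇒ E = (2/5, 0)
through L parallel to XE: direction (2/5, -1); meets TX at B = (-2/3, 5/3)
B = T + t·(X−T) with t = 5/3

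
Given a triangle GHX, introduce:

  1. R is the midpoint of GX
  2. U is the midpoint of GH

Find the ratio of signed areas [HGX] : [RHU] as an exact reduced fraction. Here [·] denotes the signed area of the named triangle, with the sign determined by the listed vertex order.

Choose coordinates G = (0, 0), H = (1, 0), X = (0, 1).
1. R is the midpoint of GX ⇒ R = (0, 1/2)
2. U is the midpoint of GH ⇒ U = (1/2, 0)
2·[HGX] = -1, 2·[RHU] = -1/4
[HGX]:[RHU] = -1:-1/4 = 4

[HGX]:[RHU] = 4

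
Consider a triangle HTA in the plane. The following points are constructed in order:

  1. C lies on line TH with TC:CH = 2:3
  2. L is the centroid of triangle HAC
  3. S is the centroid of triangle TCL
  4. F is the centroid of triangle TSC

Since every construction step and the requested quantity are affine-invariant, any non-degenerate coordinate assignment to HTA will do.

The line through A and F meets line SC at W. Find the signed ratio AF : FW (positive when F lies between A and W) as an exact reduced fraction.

Assign H = (0, 0), T = (1, 0), A = (0, 1) — the answer is frame-independent, so this choice is without loss of generality.
1. C lies on line TH with TC:CH = 2:3 ⇒ C = (3/5, 0)
2. L is the centroid of triangle HAC ⇒ L = (1/5, 1/3)
3. S is the centroid of triangle TCL ⇒ S = (3/5, 1/9)
4. F is the centroid of triangle TSC ⇒ F = (11/15, 1/27)
line AF meets SC at W = (3/5, 7/33)
F = A + t·(W−A) with t = 11/9, so AF:FW = 11/9:-2/9

AF:FW = -11/2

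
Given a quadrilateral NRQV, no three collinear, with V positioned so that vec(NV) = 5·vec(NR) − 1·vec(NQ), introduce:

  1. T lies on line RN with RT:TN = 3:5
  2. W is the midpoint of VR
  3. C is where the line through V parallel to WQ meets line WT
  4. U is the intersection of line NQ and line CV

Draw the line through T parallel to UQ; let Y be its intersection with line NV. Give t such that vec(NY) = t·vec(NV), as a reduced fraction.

t = 1/8

Choose coordinates N = (0, 0), R = (1, 0), Q = (0, 1), V = (5, -1).
1. T lies on line RN with RT:TN = 3:5 ⇒ T = (5/8, 0)
2. W is the midpoint of VR ⇒ W = (3, -1/2)
3. C is where the line through V parallel to WQ meets line WT ⇒ C = (52/11, -19/22)
4. U is the intersection of line NQ and line CV ⇒ U = (0, 3/2)
through T parallel to UQ: direction (0, -1/2); meets NV at Y = (5/8, -1/8)
Y = N + t·(V−N) with t = 1/8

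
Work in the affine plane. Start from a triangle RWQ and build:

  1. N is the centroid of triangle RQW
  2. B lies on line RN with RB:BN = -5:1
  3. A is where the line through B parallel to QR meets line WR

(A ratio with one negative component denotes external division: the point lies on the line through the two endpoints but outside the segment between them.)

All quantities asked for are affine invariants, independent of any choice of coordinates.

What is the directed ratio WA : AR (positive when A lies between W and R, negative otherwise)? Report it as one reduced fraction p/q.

Set R = (0, 0), W = (1, 0), Q = (0, 1); any affine frame gives the same invariant.
1. N is the centroid of triangle RQW ⇒ N = (1/3, 1/3)
2. B lies on line RN with RB:BN = -5:1 ⇒ B = (5/12, 5/12)
3. A is where the line through B parallel to QR meets line WR ⇒ A = (5/12, 0)
A = W + t·(R−W) with t = 7/12, so WA:AR = t:(1−t) = 7/12:5/12

WA:AR = 7/5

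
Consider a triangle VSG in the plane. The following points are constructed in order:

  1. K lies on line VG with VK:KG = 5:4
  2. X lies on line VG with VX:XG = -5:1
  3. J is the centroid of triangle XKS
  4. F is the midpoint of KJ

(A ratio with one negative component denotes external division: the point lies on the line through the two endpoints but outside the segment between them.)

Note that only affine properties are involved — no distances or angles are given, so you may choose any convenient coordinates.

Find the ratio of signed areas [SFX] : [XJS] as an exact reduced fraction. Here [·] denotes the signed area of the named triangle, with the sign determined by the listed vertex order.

[SFX]:[XJS] = -2

Choose coordinates V = (0, 0), S = (1, 0), G = (0, 1).
1. K lies on line VG with VK:KG = 5:4 ⇒ K = (0, 5/9)
2. X lies on line VG with VX:XG = -5:1 ⇒ X = (0, 5/4)
3. J is the centroid of triangle XKS ⇒ J = (1/3, 65/108)
4. F is the midpoint of KJ ⇒ F = (1/6, 125/216)
2·[SFX] = -25/54, 2·[XJS] = 25/108
[SFX]:[XJS] = -25/54:25/108 = -2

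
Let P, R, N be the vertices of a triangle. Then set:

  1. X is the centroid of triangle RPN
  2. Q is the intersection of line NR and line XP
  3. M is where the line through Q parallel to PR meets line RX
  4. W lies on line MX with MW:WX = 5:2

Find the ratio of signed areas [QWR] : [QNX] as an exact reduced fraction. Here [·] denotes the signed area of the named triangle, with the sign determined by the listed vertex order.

Choose coordinates P = (0, 0), R = (1, 0), N = (0, 1).
1. X is the centroid of triangle RPN ⇒ X = (1/3, 1/3)
2. Q is the intersection of line NR and line XP ⇒ Q = (1/2, 1/2)
3. M is where the line through Q parallel to PR meets line RX ⇒ M = (0, 1/2)
4. W lies on line MX with MW:WX = 5:2 ⇒ W = (5/21, 8/21)
2·[QWR] = 4/21, 2·[QNX] = 1/6
[QWR]:[QNX] = 4/21:1/6 = 8/7

[QWR]:[QNX] = 8/7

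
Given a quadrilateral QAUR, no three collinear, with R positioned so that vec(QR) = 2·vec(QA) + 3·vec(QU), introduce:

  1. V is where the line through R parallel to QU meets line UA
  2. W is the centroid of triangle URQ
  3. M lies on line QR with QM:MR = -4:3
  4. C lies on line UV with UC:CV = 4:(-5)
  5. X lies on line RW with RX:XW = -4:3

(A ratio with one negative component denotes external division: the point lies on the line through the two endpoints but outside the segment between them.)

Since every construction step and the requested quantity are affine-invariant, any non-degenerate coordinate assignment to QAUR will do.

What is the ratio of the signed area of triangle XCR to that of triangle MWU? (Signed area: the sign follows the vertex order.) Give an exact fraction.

[XCR]:[MWU] = 148/7

Assign Q = (0, 0), A = (1, 0), U = (0, 1), R = (2, 3) — the answer is frame-independent, so this choice is without loss of generality.
1. V is where the line through R parallel to QU meets line UA ⇒ V = (2, -1)
2. W is the centroid of triangle URQ ⇒ W = (2/3, 4/3)
3. M lies on line QR with QM:MR = -4:3 ⇒ M = (8, 12)
4. C lies on line UV with UC:CV = 4:(-5) ⇒ C = (-8, 9)
5. X lies on line RW with RX:XW = -4:3 ⇒ X = (-10/3, -11/3)
2·[XCR] = -296/3, 2·[MWU] = -14/3
[XCR]:[MWU] = -296/3:-14/3 = 148/7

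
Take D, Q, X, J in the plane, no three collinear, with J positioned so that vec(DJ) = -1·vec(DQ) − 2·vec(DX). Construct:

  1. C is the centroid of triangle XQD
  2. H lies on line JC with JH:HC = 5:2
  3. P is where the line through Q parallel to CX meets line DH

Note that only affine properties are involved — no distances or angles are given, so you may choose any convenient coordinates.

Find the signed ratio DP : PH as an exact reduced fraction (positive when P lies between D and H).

DP:PH = -14/17

Set D = (0, 0), Q = (1, 0), X = (0, 1), J = (-1, -2); any affine frame gives the same invariant.
1. C is the centroid of triangle XQD ⇒ C = (1/3, 1/3)
2. H lies on line JC with JH:HC = 5:2 ⇒ H = (-1/21, -1/3)
3. P is where the line through Q parallel to CX meets line DH ⇒ P = (2/9, 14/9)
P = D + t·(H−D) with t = -14/3, so DP:PH = t:(1−t) = -14/3:17/3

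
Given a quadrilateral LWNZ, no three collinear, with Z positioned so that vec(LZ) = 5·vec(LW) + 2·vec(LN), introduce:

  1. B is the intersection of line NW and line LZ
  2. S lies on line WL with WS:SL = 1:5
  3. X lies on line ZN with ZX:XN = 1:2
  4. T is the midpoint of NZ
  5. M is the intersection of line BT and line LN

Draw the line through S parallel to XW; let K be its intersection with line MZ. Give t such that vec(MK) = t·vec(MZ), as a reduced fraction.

Set L = (0, 0), W = (1, 0), N = (0, 1), Z = (5, 2); any affine frame gives the same invariant.
1. B is the intersection of line NW and line LZ ⇒ B = (5/7, 2/7)
2. S lies on line WL with WS:SL = 1:5 ⇒ S = (5/6, 0)
3. X lies on line ZN with ZX:XN = 1:2 ⇒ X = (10/3, 5/3)
4. T is the midpoint of NZ ⇒ T = (5/2, 3/2)
5. M is the intersection of line BT and line LN ⇒ M = (0, -1/5)
through S parallel to XW: direction (-7/3, -5/3); meets MZ at K = (415/288, 125/288)
K = M + t·(Z−M) with t = 83/288

t = 83/288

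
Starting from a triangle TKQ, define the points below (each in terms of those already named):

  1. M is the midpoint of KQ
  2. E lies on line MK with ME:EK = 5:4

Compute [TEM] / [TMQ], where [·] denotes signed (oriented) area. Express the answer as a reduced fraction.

Choose coordinates T = (0, 0), K = (1, 0), Q = (0, 1).
1. M is the midpoint of KQ ⇒ M = (1/2, 1/2)
2. E lies on line MK with ME:EK = 5:4 ⇒ E = (7/9, 2/9)
2·[TEM] = 5/18, 2·[TMQ] = 1/2
[TEM]:[TMQ] = 5/18:1/2 = 5/9

[TEM]:[TMQ] = 5/9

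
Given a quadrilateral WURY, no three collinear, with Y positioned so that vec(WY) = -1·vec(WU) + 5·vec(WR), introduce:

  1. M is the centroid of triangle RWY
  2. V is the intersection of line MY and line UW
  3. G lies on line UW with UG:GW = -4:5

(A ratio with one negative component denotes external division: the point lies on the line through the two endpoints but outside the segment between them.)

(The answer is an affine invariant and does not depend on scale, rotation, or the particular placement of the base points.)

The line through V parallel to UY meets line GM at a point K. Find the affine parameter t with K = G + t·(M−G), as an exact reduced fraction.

t = 55/51

Assign W = (0, 0), U = (1, 0), R = (0, 1), Y = (-1, 5) — the answer is frame-independent, so this choice is without loss of generality.
1. M is the centroid of triangle RWY ⇒ M = (-1/3, 2)
2. V is the intersection of line MY and line UW ⇒ V = (1/9, 0)
3. G lies on line UW with UG:GW = -4:5 ⇒ G = (5, 0)
through V parallel to UY: direction (-2, 5); meets GM at K = (-115/153, 110/51)
K = G + t·(M−G) with t = 55/51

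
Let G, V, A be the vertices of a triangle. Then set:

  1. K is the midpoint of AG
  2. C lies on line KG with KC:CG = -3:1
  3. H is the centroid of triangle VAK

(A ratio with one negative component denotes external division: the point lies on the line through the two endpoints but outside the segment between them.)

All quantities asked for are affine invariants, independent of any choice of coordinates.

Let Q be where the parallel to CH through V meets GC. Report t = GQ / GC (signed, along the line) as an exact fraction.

t = 9

Choose coordinates G = (0, 0), V = (1, 0), A = (0, 1).
1. K is the midpoint of AG ⇒ K = (0, 1/2)
2. C lies on line KG with KC:CG = -3:1 ⇒ C = (0, -1/4)
3. H is the centroid of triangle VAK ⇒ H = (1/3, 1/2)
through V parallel to CH: direction (1/3, 3/4); meets GC at Q = (0, -9/4)
Q = G + t·(C−G) with t = 9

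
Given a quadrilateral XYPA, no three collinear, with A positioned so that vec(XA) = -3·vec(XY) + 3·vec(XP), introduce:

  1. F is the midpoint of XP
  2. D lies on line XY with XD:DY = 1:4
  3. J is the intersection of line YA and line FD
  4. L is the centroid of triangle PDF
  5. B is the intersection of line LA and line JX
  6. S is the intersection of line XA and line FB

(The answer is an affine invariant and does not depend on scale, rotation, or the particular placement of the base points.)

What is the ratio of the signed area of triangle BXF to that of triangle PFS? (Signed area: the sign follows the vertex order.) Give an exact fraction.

[BXF]:[PFS] = 11/159

Assign X = (0, 0), Y = (1, 0), P = (0, 1), A = (-3, 3) — the answer is frame-independent, so this choice is without loss of generality.
1. F is the midpoint of XP ⇒ F = (0, 1/2)
2. D lies on line XY with XD:DY = 1:4 ⇒ D = (1/5, 0)
3. J is the intersection of line YA and line FD ⇒ J = (-1/7, 6/7)
4. L is the centroid of triangle PDF ⇒ L = (1/15, 1/2)
5. B is the intersection of line LA and line JX ⇒ B = (-17/159, 34/53)
6. S is the intersection of line XA and line FB ⇒ S = (17/11, -17/11)
2·[BXF] = 17/318, 2·[PFS] = 17/22
[BXF]:[PFS] = 17/318:17/22 = 11/159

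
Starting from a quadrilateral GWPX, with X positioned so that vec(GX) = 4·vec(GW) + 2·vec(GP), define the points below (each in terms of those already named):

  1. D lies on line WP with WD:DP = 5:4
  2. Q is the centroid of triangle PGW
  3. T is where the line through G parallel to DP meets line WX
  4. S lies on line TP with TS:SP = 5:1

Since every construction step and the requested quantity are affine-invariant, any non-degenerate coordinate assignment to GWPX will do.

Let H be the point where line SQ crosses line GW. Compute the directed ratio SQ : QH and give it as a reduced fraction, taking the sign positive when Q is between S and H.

Choose coordinates G = (0, 0), W = (1, 0), P = (0, 1), X = (4, 2).
1. D lies on line WP with WD:DP = 5:4 ⇒ D = (4/9, 5/9)
2. Q is the centroid of triangle PGW ⇒ Q = (1/3, 1/3)
3. T is where the line through G parallel to DP meets line WX ⇒ T = (2/5, -2/5)
4. S lies on line TP with TS:SP = 5:1 ⇒ S = (1/15, 23/30)
line SQ meets GW at H = (7/13, 0)
Q = S + t·(H−S) with t = 13/23, so SQ:QH = 13/23:10/23

SQ:QH = 13/10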